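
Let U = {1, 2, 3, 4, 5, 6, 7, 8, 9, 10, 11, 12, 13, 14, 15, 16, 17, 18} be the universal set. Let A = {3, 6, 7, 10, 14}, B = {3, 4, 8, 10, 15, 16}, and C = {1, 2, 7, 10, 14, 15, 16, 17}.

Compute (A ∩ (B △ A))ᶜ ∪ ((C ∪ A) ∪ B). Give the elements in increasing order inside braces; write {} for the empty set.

B △ A = {4, 6, 7, 8, 14, 15, 16}
A ∩ (B △ A) = {6, 7, 14}
(A ∩ (B △ A))ᶜ = {1, 2, 3, 4, 5, 8, 9, 10, 11, 12, 13, 15, 16, 17, 18}
C ∪ A = {1, 2, 3, 6, 7, 10, 14, 15, 16, 17}
(C ∪ A) ∪ B = {1, 2, 3, 4, 6, 7, 8, 10, 14, 15, 16, 17}
(A ∩ (B △ A))ᶜ ∪ ((C ∪ A) ∪ B) = {1, 2, 3, 4, 5, 6, 7, 8, 9, 10, 11, 12, 13, 14, 15, 16, 17, 18}

{1, 2, 3, 4, 5, 6, 7, 8, 9, 10, 11, 12, 13, 14, 15, 16, 17, 18}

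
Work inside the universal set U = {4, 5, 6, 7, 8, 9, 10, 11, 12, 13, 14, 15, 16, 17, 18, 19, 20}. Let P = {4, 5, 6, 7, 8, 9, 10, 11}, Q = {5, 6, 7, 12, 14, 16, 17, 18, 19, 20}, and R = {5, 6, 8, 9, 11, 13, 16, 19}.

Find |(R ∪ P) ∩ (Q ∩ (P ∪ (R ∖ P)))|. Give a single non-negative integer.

R ∪ P = {4, 5, 6, 7, 8, 9, 10, 11, 13, 16, 19}
R ∖ P = {13, 16, 19}
P ∪ (R ∖ P) = {4, 5, 6, 7, 8, 9, 10, 11, 13, 16, 19}
Q ∩ (P ∪ (R ∖ P)) = {5, 6, 7, 16, 19}
(R ∪ P) ∩ (Q ∩ (P ∪ (R ∖ P))) = {5, 6, 7, 16, 19}
|(R ∪ P) ∩ (Q ∩ (P ∪ (R ∖ P)))| = 5

5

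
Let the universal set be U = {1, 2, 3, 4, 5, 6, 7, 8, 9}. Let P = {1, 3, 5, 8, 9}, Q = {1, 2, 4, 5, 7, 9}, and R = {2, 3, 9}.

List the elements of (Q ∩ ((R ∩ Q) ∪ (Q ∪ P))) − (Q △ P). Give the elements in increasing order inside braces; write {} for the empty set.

{1, 5, 9}

R ∩ Q = {2, 9}
Q ∪ P = {1, 2, 3, 4, 5, 7, 8, 9}
(R ∩ Q) ∪ (Q ∪ P) = {1, 2, 3, 4, 5, 7, 8, 9}
Q ∩ ((R ∩ Q) ∪ (Q ∪ P)) = {1, 2, 4, 5, 7, 9}
Q △ P = {2, 3, 4, 7, 8}
(Q ∩ ((R ∩ Q) ∪ (Q ∪ P))) − (Q △ P) = {1, 5, 9}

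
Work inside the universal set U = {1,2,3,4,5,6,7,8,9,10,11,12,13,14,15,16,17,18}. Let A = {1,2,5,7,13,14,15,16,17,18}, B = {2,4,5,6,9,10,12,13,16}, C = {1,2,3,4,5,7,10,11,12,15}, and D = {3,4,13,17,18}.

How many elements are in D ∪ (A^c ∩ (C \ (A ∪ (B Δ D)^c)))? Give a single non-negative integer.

7

A^c = {3,4,6,8,9,10,11,12}
B Δ D = {2,3,5,6,9,10,12,16,17,18}
(B Δ D)^c = {1,4,7,8,11,13,14,15}
A ∪ (B Δ D)^c = {1,2,4,5,7,8,11,13,14,15,16,17,18}
C \ (A ∪ (B Δ D)^c) = {3,10,12}
A^c ∩ (C \ (A ∪ (B Δ D)^c)) = {3,10,12}
D ∪ (A^c ∩ (C \ (A ∪ (B Δ D)^c))) = {3,4,10,12,13,17,18}
|D ∪ (A^c ∩ (C \ (A ∪ (B Δ D)^c)))| = 7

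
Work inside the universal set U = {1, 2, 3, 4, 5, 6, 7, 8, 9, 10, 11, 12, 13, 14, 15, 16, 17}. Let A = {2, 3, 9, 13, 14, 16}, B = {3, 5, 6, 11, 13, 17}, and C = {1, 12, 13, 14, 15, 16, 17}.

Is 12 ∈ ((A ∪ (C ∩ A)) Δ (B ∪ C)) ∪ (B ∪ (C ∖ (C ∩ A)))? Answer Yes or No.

12 ∈ C and 12 ∉ A, so 12 ∉ C ∩ A
12 ∉ A and 12 ∉ (C ∩ A), so 12 ∉ A ∪ (C ∩ A)
12 ∉ B and 12 ∈ C, so 12 ∈ B ∪ C
12 ∉ (A ∪ (C ∩ A)) and 12 ∈ (B ∪ C), so 12 ∈ (A ∪ (C ∩ A)) Δ (B ∪ C)
12 ∈ C and 12 ∉ A, so 12 ∉ C ∩ A
12 ∈ C and 12 ∉ (C ∩ A), so 12 ∈ C ∖ (C ∩ A)
12 ∉ B and 12 ∈ (C ∖ (C ∩ A)), so 12 ∈ B ∪ (C ∖ (C ∩ A))
12 ∈ ((A ∪ (C ∩ A)) Δ (B ∪ C)) and 12 ∈ (B ∪ (C ∖ (C ∩ A))), so 12 ∈ ((A ∪ (C ∩ A)) Δ (B ∪ C)) ∪ (B ∪ (C ∖ (C ∩ A)))

Yes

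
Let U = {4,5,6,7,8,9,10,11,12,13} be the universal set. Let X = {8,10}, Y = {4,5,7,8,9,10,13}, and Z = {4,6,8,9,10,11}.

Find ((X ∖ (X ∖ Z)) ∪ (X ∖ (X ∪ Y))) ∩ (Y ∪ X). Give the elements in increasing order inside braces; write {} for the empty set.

X ∖ Z = {}
X ∖ (X ∖ Z) = {8,10}
X ∪ Y = {4,5,7,8,9,10,13}
X ∖ (X ∪ Y) = {}
(X ∖ (X ∖ Z)) ∪ (X ∖ (X ∪ Y)) = {8,10}
Y ∪ X = {4,5,7,8,9,10,13}
((X ∖ (X ∖ Z)) ∪ (X ∖ (X ∪ Y))) ∩ (Y ∪ X) = {8,10}

{8,10}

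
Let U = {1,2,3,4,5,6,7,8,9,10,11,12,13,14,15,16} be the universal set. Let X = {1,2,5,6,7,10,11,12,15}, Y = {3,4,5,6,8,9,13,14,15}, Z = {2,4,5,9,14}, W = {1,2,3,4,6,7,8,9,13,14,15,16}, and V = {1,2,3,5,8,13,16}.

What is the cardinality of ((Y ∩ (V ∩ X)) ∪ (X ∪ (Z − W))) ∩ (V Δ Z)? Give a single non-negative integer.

V ∩ X = {1,2,5}
Y ∩ (V ∩ X) = {5}
Z − W = {5}
X ∪ (Z − W) = {1,2,5,6,7,10,11,12,15}
(Y ∩ (V ∩ X)) ∪ (X ∪ (Z − W)) = {1,2,5,6,7,10,11,12,15}
V Δ Z = {1,3,4,8,9,13,14,16}
((Y ∩ (V ∩ X)) ∪ (X ∪ (Z − W))) ∩ (V Δ Z) = {1}
|((Y ∩ (V ∩ X)) ∪ (X ∪ (Z − W))) ∩ (V Δ Z)| = 1

1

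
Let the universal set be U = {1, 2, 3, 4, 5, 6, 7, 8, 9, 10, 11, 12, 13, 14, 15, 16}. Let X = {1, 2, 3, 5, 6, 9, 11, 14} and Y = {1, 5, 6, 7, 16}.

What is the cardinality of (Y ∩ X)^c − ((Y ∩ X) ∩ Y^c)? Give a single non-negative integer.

Y ∩ X = {1, 5, 6}
(Y ∩ X)^c = {2, 3, 4, 7, 8, 9, 10, 11, 12, 13, 14, 15, 16}
Y^c = {2, 3, 4, 8, 9, 10, 11, 12, 13, 14, 15}
(Y ∩ X) ∩ Y^c = {}
(Y ∩ X)^c − ((Y ∩ X) ∩ Y^c) = {2, 3, 4, 7, 8, 9, 10, 11, 12, 13, 14, 15, 16}
|(Y ∩ X)^c − ((Y ∩ X) ∩ Y^c)| = 13

13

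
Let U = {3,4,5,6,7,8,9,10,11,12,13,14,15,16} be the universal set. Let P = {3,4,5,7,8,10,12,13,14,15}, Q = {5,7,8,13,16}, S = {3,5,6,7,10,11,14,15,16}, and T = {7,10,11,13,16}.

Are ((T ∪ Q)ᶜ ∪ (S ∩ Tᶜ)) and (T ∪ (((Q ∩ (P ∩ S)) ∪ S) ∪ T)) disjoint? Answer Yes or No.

T ∪ Q = {5,7,8,10,11,13,16}
(T ∪ Q)ᶜ = {3,4,6,9,12,14,15}
Tᶜ = {3,4,5,6,8,9,12,14,15}
S ∩ Tᶜ = {3,5,6,14,15}
(T ∪ Q)ᶜ ∪ (S ∩ Tᶜ) = {3,4,5,6,9,12,14,15}
P ∩ S = {3,5,7,10,14,15}
Q ∩ (P ∩ S) = {5,7}
(Q ∩ (P ∩ S)) ∪ S = {3,5,6,7,10,11,14,15,16}
((Q ∩ (P ∩ S)) ∪ S) ∪ T = {3,5,6,7,10,11,13,14,15,16}
T ∪ (((Q ∩ (P ∩ S)) ∪ S) ∪ T) = {3,5,6,7,10,11,13,14,15,16}
3 lies in both, so they are not disjoint.

No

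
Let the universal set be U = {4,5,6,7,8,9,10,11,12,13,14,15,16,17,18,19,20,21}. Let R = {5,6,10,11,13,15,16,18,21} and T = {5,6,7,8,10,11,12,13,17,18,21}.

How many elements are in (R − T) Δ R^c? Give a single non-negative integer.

11

R − T = {15,16}
R^c = {4,7,8,9,12,14,17,19,20}
(R − T) Δ R^c = {4,7,8,9,12,14,15,16,17,19,20}
|(R − T) Δ R^c| = 11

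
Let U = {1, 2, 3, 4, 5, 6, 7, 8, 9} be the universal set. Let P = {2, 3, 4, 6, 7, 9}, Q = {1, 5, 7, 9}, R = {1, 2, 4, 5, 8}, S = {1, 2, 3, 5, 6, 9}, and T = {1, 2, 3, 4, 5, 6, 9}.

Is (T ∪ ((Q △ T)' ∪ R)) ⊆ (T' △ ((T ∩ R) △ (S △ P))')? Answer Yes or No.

No

Q △ T = {2, 3, 4, 6, 7}
(Q △ T)' = {1, 5, 8, 9}
(Q △ T)' ∪ R = {1, 2, 4, 5, 8, 9}
T ∪ ((Q △ T)' ∪ R) = {1, 2, 3, 4, 5, 6, 8, 9}
T' = {7, 8}
T ∩ R = {1, 2, 4, 5}
S △ P = {1, 4, 5, 7}
(T ∩ R) △ (S △ P) = {2, 7}
((T ∩ R) △ (S △ P))' = {1, 3, 4, 5, 6, 8, 9}
T' △ ((T ∩ R) △ (S △ P))' = {1, 3, 4, 5, 6, 7, 9}
2 ∈ T ∪ ((Q △ T)' ∪ R) but 2 ∉ T' △ ((T ∩ R) △ (S △ P))', so the inclusion fails.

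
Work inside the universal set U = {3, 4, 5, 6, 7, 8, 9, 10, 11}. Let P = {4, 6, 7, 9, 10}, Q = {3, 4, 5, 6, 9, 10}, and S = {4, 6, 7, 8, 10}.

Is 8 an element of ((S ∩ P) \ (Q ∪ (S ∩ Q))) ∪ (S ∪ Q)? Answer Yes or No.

Yes

8 ∈ S and 8 ∉ P, so 8 ∉ S ∩ P
8 ∈ S and 8 ∉ Q, so 8 ∉ S ∩ Q
8 ∉ Q and 8 ∉ (S ∩ Q), so 8 ∉ Q ∪ (S ∩ Q)
8 ∉ (S ∩ P) and 8 ∉ (Q ∪ (S ∩ Q)), so 8 ∉ (S ∩ P) \ (Q ∪ (S ∩ Q))
8 ∈ S and 8 ∉ Q, so 8 ∈ S ∪ Q
8 ∉ ((S ∩ P) \ (Q ∪ (S ∩ Q))) and 8 ∈ (S ∪ Q), so 8 ∈ ((S ∩ P) \ (Q ∪ (S ∩ Q))) ∪ (S ∪ Q)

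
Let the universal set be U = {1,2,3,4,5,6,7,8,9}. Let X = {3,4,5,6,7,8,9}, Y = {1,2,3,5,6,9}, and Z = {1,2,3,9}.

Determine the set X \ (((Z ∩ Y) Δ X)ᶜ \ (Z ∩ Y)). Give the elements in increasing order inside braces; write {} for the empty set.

{3,4,5,6,7,8,9}

Z ∩ Y = {1,2,3,9}
(Z ∩ Y) Δ X = {1,2,4,5,6,7,8}
((Z ∩ Y) Δ X)ᶜ = {3,9}
((Z ∩ Y) Δ X)ᶜ \ (Z ∩ Y) = {}
X \ (((Z ∩ Y) Δ X)ᶜ \ (Z ∩ Y)) = {3,4,5,6,7,8,9}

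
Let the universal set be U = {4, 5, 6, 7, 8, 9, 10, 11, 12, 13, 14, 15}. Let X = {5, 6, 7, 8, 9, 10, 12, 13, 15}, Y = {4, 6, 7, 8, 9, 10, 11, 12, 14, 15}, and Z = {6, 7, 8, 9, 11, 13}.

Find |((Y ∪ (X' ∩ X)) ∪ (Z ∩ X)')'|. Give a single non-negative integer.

1

X' = {4, 11, 14}
X' ∩ X = {}
Y ∪ (X' ∩ X) = {4, 6, 7, 8, 9, 10, 11, 12, 14, 15}
Z ∩ X = {6, 7, 8, 9, 13}
(Z ∩ X)' = {4, 5, 10, 11, 12, 14, 15}
(Y ∪ (X' ∩ X)) ∪ (Z ∩ X)' = {4, 5, 6, 7, 8, 9, 10, 11, 12, 14, 15}
((Y ∪ (X' ∩ X)) ∪ (Z ∩ X)')' = {13}
|((Y ∪ (X' ∩ X)) ∪ (Z ∩ X)')'| = 1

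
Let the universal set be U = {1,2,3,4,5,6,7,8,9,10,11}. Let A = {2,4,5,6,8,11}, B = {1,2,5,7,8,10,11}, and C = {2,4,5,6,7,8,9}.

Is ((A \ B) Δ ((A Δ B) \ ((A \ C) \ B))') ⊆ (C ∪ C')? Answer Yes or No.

Yes

A \ B = {4,6}
A Δ B = {1,4,6,7,10}
A \ C = {11}
(A \ C) \ B = {}
(A Δ B) \ ((A \ C) \ B) = {1,4,6,7,10}
((A Δ B) \ ((A \ C) \ B))' = {2,3,5,8,9,11}
(A \ B) Δ ((A Δ B) \ ((A \ C) \ B))' = {2,3,4,5,6,8,9,11}
C' = {1,3,10,11}
C ∪ C' = {1,2,3,4,5,6,7,8,9,10,11}
Every element of {2,3,4,5,6,8,9,11} is in {1,2,3,4,5,6,7,8,9,10,11}, so (A \ B) Δ ((A Δ B) \ ((A \ C) \ B))' ⊆ C ∪ C'.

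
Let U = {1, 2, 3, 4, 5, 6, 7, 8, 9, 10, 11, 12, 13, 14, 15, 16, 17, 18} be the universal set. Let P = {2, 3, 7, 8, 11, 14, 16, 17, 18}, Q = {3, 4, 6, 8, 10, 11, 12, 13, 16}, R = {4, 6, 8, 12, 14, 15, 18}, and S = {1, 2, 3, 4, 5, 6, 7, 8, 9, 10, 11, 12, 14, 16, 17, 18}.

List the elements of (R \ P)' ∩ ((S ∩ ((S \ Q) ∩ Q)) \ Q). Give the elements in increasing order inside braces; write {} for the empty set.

R \ P = {4, 6, 12, 15}
(R \ P)' = {1, 2, 3, 5, 7, 8, 9, 10, 11, 13, 14, 16, 17, 18}
S \ Q = {1, 2, 5, 7, 9, 14, 17, 18}
(S \ Q) ∩ Q = {}
S ∩ ((S \ Q) ∩ Q) = {}
(S ∩ ((S \ Q) ∩ Q)) \ Q = {}
(R \ P)' ∩ ((S ∩ ((S \ Q) ∩ Q)) \ Q) = {}

{}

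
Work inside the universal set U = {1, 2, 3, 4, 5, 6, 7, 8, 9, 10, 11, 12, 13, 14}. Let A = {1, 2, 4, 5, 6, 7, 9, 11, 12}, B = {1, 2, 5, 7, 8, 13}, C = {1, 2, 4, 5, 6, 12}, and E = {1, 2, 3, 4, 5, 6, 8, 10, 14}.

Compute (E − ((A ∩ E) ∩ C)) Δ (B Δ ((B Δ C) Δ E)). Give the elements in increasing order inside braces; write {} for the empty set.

A ∩ E = {1, 2, 4, 5, 6}
(A ∩ E) ∩ C = {1, 2, 4, 5, 6}
E − ((A ∩ E) ∩ C) = {3, 8, 10, 14}
B Δ C = {4, 6, 7, 8, 12, 13}
(B Δ C) Δ E = {1, 2, 3, 5, 7, 10, 12, 13, 14}
B Δ ((B Δ C) Δ E) = {3, 8, 10, 12, 14}
(E − ((A ∩ E) ∩ C)) Δ (B Δ ((B Δ C) Δ E)) = {12}

{12}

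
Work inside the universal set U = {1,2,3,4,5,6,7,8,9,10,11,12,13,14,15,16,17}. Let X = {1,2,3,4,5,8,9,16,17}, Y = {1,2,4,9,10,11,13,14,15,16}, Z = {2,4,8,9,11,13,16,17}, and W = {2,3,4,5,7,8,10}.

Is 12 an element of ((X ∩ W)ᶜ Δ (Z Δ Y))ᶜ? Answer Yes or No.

12 ∉ X and 12 ∉ W, so 12 ∉ X ∩ W
12 ∈ (X ∩ W)ᶜ since 12 ∉ (X ∩ W)
12 ∉ Z and 12 ∉ Y, so 12 ∉ Z Δ Y
12 ∈ (X ∩ W)ᶜ and 12 ∉ (Z Δ Y), so 12 ∈ (X ∩ W)ᶜ Δ (Z Δ Y)
12 ∉ ((X ∩ W)ᶜ Δ (Z Δ Y))ᶜ since 12 ∈ ((X ∩ W)ᶜ Δ (Z Δ Y))

No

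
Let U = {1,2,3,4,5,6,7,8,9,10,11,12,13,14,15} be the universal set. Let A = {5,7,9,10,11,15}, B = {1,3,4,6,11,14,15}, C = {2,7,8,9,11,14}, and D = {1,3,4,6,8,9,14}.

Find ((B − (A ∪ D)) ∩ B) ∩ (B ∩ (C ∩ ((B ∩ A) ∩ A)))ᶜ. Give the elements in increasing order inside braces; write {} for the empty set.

A ∪ D = {1,3,4,5,6,7,8,9,10,11,14,15}
B − (A ∪ D) = {}
(B − (A ∪ D)) ∩ B = {}
B ∩ A = {11,15}
(B ∩ A) ∩ A = {11,15}
C ∩ ((B ∩ A) ∩ A) = {11}
B ∩ (C ∩ ((B ∩ A) ∩ A)) = {11}
(B ∩ (C ∩ ((B ∩ A) ∩ A)))ᶜ = {1,2,3,4,5,6,7,8,9,10,12,13,14,15}
((B − (A ∪ D)) ∩ B) ∩ (B ∩ (C ∩ ((B ∩ A) ∩ A)))ᶜ = {}

{}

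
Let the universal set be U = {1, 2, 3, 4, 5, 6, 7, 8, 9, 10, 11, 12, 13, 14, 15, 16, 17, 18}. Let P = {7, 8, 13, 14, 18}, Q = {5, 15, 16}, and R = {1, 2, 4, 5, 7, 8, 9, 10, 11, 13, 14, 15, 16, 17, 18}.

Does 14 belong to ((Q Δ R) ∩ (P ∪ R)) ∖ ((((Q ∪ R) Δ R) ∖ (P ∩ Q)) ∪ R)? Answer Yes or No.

No

14 ∉ Q and 14 ∈ R, so 14 ∈ Q Δ R
14 ∈ P and 14 ∈ R, so 14 ∈ P ∪ R
14 ∈ (Q Δ R) and 14 ∈ (P ∪ R), so 14 ∈ (Q Δ R) ∩ (P ∪ R)
14 ∉ Q and 14 ∈ R, so 14 ∈ Q ∪ R
14 ∈ (Q ∪ R) and 14 ∈ R, so 14 ∉ (Q ∪ R) Δ R
14 ∈ P and 14 ∉ Q, so 14 ∉ P ∩ Q
14 ∉ ((Q ∪ R) Δ R) and 14 ∉ (P ∩ Q), so 14 ∉ ((Q ∪ R) Δ R) ∖ (P ∩ Q)
14 ∉ (((Q ∪ R) Δ R) ∖ (P ∩ Q)) and 14 ∈ R, so 14 ∈ (((Q ∪ R) Δ R) ∖ (P ∩ Q)) ∪ R
14 ∈ ((Q Δ R) ∩ (P ∪ R)) and 14 ∈ ((((Q ∪ R) Δ R) ∖ (P ∩ Q)) ∪ R), so 14 ∉ ((Q Δ R) ∩ (P ∪ R)) ∖ ((((Q ∪ R) Δ R) ∖ (P ∩ Q)) ∪ R)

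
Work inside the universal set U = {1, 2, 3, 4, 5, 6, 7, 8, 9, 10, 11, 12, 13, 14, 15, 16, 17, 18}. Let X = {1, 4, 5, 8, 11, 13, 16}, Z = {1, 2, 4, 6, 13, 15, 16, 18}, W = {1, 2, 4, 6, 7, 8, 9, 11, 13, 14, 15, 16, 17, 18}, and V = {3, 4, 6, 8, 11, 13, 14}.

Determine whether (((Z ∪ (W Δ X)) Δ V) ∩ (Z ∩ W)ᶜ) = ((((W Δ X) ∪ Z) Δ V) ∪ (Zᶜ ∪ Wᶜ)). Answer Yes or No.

W Δ X = {2, 5, 6, 7, 9, 14, 15, 17, 18}
Z ∪ (W Δ X) = {1, 2, 4, 5, 6, 7, 9, 13, 14, 15, 16, 17, 18}
(Z ∪ (W Δ X)) Δ V = {1, 2, 3, 5, 7, 8, 9, 11, 15, 16, 17, 18}
Z ∩ W = {1, 2, 4, 6, 13, 15, 16, 18}
(Z ∩ W)ᶜ = {3, 5, 7, 8, 9, 10, 11, 12, 14, 17}
((Z ∪ (W Δ X)) Δ V) ∩ (Z ∩ W)ᶜ = {3, 5, 7, 8, 9, 11, 17}
(W Δ X) ∪ Z = {1, 2, 4, 5, 6, 7, 9, 13, 14, 15, 16, 17, 18}
((W Δ X) ∪ Z) Δ V = {1, 2, 3, 5, 7, 8, 9, 11, 15, 16, 17, 18}
Zᶜ = {3, 5, 7, 8, 9, 10, 11, 12, 14, 17}
Wᶜ = {3, 5, 10, 12}
Zᶜ ∪ Wᶜ = {3, 5, 7, 8, 9, 10, 11, 12, 14, 17}
(((W Δ X) ∪ Z) Δ V) ∪ (Zᶜ ∪ Wᶜ) = {1, 2, 3, 5, 7, 8, 9, 10, 11, 12, 14, 15, 16, 17, 18}
1 ∈ (((W Δ X) ∪ Z) Δ V) ∪ (Zᶜ ∪ Wᶜ) but 1 ∉ ((Z ∪ (W Δ X)) Δ V) ∩ (Z ∩ W)ᶜ, so they differ.

No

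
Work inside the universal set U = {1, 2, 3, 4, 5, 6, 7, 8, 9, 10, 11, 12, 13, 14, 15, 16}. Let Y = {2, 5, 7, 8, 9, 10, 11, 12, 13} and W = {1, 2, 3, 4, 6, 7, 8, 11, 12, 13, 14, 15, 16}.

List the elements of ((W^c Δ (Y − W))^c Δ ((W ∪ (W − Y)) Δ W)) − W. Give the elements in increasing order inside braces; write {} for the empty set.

W^c = {5, 9, 10}
Y − W = {5, 9, 10}
W^c Δ (Y − W) = {}
(W^c Δ (Y − W))^c = {1, 2, 3, 4, 5, 6, 7, 8, 9, 10, 11, 12, 13, 14, 15, 16}
W − Y = {1, 3, 4, 6, 14, 15, 16}
W ∪ (W − Y) = {1, 2, 3, 4, 6, 7, 8, 11, 12, 13, 14, 15, 16}
(W ∪ (W − Y)) Δ W = {}
(W^c Δ (Y − W))^c Δ ((W ∪ (W − Y)) Δ W) = {1, 2, 3, 4, 5, 6, 7, 8, 9, 10, 11, 12, 13, 14, 15, 16}
((W^c Δ (Y − W))^c Δ ((W ∪ (W − Y)) Δ W)) − W = {5, 9, 10}

{5, 9, 10}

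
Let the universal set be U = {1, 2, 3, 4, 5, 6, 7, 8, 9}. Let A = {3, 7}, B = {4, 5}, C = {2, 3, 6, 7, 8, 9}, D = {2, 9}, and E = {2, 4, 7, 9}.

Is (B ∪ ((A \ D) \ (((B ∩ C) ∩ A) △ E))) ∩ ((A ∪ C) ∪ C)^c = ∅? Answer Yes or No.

No

A \ D = {3, 7}
B ∩ C = {}
(B ∩ C) ∩ A = {}
((B ∩ C) ∩ A) △ E = {2, 4, 7, 9}
(A \ D) \ (((B ∩ C) ∩ A) △ E) = {3}
B ∪ ((A \ D) \ (((B ∩ C) ∩ A) △ E)) = {3, 4, 5}
A ∪ C = {2, 3, 6, 7, 8, 9}
(A ∪ C) ∪ C = {2, 3, 6, 7, 8, 9}
((A ∪ C) ∪ C)^c = {1, 4, 5}
4 lies in both, so they are not disjoint.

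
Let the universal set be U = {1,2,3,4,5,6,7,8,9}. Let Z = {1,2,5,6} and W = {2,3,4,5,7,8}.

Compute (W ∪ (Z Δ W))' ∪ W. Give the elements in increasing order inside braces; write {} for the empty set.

{2,3,4,5,7,8,9}

Z Δ W = {1,3,4,6,7,8}
W ∪ (Z Δ W) = {1,2,3,4,5,6,7,8}
(W ∪ (Z Δ W))' = {9}
(W ∪ (Z Δ W))' ∪ W = {2,3,4,5,7,8,9}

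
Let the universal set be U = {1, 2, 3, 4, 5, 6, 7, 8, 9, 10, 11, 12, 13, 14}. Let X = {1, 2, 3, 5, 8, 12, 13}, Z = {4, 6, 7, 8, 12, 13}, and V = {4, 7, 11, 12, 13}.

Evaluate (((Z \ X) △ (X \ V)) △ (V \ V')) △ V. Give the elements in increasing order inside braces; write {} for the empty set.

Z \ X = {4, 6, 7}
X \ V = {1, 2, 3, 5, 8}
(Z \ X) △ (X \ V) = {1, 2, 3, 4, 5, 6, 7, 8}
V' = {1, 2, 3, 5, 6, 8, 9, 10, 14}
V \ V' = {4, 7, 11, 12, 13}
((Z \ X) △ (X \ V)) △ (V \ V') = {1, 2, 3, 5, 6, 8, 11, 12, 13}
(((Z \ X) △ (X \ V)) △ (V \ V')) △ V = {1, 2, 3, 4, 5, 6, 7, 8}

{1, 2, 3, 4, 5, 6, 7, 8}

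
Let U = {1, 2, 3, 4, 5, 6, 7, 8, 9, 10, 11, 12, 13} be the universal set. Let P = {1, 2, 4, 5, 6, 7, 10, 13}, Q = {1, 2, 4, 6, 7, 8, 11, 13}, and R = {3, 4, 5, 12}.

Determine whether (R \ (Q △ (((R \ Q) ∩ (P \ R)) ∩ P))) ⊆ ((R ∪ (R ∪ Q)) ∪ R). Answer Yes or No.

R \ Q = {3, 5, 12}
P \ R = {1, 2, 6, 7, 10, 13}
(R \ Q) ∩ (P \ R) = {}
((R \ Q) ∩ (P \ R)) ∩ P = {}
Q △ (((R \ Q) ∩ (P \ R)) ∩ P) = {1, 2, 4, 6, 7, 8, 11, 13}
R \ (Q △ (((R \ Q) ∩ (P \ R)) ∩ P)) = {3, 5, 12}
R ∪ Q = {1, 2, 3, 4, 5, 6, 7, 8, 11, 12, 13}
R ∪ (R ∪ Q) = {1, 2, 3, 4, 5, 6, 7, 8, 11, 12, 13}
(R ∪ (R ∪ Q)) ∪ R = {1, 2, 3, 4, 5, 6, 7, 8, 11, 12, 13}
Every element of {3, 5, 12} is in {1, 2, 3, 4, 5, 6, 7, 8, 11, 12, 13}, so R \ (Q △ (((R \ Q) ∩ (P \ R)) ∩ P)) ⊆ (R ∪ (R ∪ Q)) ∪ R.

Yes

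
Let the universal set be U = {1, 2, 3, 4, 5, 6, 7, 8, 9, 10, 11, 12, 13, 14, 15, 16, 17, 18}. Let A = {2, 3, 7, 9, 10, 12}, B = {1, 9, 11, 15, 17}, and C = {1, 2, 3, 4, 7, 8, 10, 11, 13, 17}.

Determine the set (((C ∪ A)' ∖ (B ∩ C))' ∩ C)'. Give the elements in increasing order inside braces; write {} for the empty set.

C ∪ A = {1, 2, 3, 4, 7, 8, 9, 10, 11, 12, 13, 17}
(C ∪ A)' = {5, 6, 14, 15, 16, 18}
B ∩ C = {1, 11, 17}
(C ∪ A)' ∖ (B ∩ C) = {5, 6, 14, 15, 16, 18}
((C ∪ A)' ∖ (B ∩ C))' = {1, 2, 3, 4, 7, 8, 9, 10, 11, 12, 13, 17}
((C ∪ A)' ∖ (B ∩ C))' ∩ C = {1, 2, 3, 4, 7, 8, 10, 11, 13, 17}
(((C ∪ A)' ∖ (B ∩ C))' ∩ C)' = {5, 6, 9, 12, 14, 15, 16, 18}

{5, 6, 9, 12, 14, 15, 16, 18}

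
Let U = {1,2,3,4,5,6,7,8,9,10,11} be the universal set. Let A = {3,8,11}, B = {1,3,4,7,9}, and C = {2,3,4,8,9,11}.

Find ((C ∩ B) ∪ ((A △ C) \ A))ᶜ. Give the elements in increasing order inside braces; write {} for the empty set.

{1,5,6,7,8,10,11}

C ∩ B = {3,4,9}
A △ C = {2,4,9}
(A △ C) \ A = {2,4,9}
(C ∩ B) ∪ ((A △ C) \ A) = {2,3,4,9}
((C ∩ B) ∪ ((A △ C) \ A))ᶜ = {1,5,6,7,8,10,11}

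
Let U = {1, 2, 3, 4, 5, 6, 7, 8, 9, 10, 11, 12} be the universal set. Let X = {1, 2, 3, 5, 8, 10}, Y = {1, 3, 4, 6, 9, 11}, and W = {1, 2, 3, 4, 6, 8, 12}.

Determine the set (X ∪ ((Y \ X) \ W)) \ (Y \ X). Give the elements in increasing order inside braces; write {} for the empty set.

Y \ X = {4, 6, 9, 11}
(Y \ X) \ W = {9, 11}
X ∪ ((Y \ X) \ W) = {1, 2, 3, 5, 8, 9, 10, 11}
(X ∪ ((Y \ X) \ W)) \ (Y \ X) = {1, 2, 3, 5, 8, 10}

{1, 2, 3, 5, 8, 10}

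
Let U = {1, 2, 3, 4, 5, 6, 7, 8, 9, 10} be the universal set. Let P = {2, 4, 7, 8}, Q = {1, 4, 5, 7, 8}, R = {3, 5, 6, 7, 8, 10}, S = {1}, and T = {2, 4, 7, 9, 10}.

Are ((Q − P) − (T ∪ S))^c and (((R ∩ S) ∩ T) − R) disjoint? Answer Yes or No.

Q − P = {1, 5}
T ∪ S = {1, 2, 4, 7, 9, 10}
(Q − P) − (T ∪ S) = {5}
((Q − P) − (T ∪ S))^c = {1, 2, 3, 4, 6, 7, 8, 9, 10}
R ∩ S = {}
(R ∩ S) ∩ T = {}
((R ∩ S) ∩ T) − R = {}
{1, 2, 3, 4, 6, 7, 8, 9, 10} and {} share no elements.

Yes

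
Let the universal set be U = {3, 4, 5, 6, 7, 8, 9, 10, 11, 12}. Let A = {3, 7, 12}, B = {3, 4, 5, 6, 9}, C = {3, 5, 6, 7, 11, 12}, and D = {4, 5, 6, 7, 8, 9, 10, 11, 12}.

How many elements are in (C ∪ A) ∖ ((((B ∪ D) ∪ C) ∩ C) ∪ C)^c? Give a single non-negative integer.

6

C ∪ A = {3, 5, 6, 7, 11, 12}
B ∪ D = {3, 4, 5, 6, 7, 8, 9, 10, 11, 12}
(B ∪ D) ∪ C = {3, 4, 5, 6, 7, 8, 9, 10, 11, 12}
((B ∪ D) ∪ C) ∩ C = {3, 5, 6, 7, 11, 12}
(((B ∪ D) ∪ C) ∩ C) ∪ C = {3, 5, 6, 7, 11, 12}
((((B ∪ D) ∪ C) ∩ C) ∪ C)^c = {4, 8, 9, 10}
(C ∪ A) ∖ ((((B ∪ D) ∪ C) ∩ C) ∪ C)^c = {3, 5, 6, 7, 11, 12}
|(C ∪ A) ∖ ((((B ∪ D) ∪ C) ∩ C) ∪ C)^c| = 6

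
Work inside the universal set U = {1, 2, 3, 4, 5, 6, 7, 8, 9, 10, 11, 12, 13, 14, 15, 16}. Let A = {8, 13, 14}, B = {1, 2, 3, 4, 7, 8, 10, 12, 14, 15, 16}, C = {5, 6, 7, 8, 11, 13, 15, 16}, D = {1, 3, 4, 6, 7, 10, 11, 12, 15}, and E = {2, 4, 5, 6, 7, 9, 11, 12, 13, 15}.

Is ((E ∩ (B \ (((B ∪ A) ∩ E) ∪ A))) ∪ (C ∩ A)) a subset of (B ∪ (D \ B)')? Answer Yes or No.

Yes

B ∪ A = {1, 2, 3, 4, 7, 8, 10, 12, 13, 14, 15, 16}
(B ∪ A) ∩ E = {2, 4, 7, 12, 13, 15}
((B ∪ A) ∩ E) ∪ A = {2, 4, 7, 8, 12, 13, 14, 15}
B \ (((B ∪ A) ∩ E) ∪ A) = {1, 3, 10, 16}
E ∩ (B \ (((B ∪ A) ∩ E) ∪ A)) = {}
C ∩ A = {8, 13}
(E ∩ (B \ (((B ∪ A) ∩ E) ∪ A))) ∪ (C ∩ A) = {8, 13}
D \ B = {6, 11}
(D \ B)' = {1, 2, 3, 4, 5, 7, 8, 9, 10, 12, 13, 14, 15, 16}
B ∪ (D \ B)' = {1, 2, 3, 4, 5, 7, 8, 9, 10, 12, 13, 14, 15, 16}
Every element of {8, 13} is in {1, 2, 3, 4, 5, 7, 8, 9, 10, 12, 13, 14, 15, 16}, so (E ∩ (B \ (((B ∪ A) ∩ E) ∪ A))) ∪ (C ∩ A) ⊆ B ∪ (D \ B)'.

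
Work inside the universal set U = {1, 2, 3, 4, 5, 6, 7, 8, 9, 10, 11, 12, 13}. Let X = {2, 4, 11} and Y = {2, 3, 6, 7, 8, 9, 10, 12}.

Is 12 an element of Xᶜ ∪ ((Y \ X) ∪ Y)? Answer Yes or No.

Yes

12 ∉ X, so 12 ∈ Xᶜ
12 ∈ Y and 12 ∉ X, so 12 ∈ Y \ X
12 ∈ (Y \ X) and 12 ∈ Y, so 12 ∈ (Y \ X) ∪ Y
12 ∈ Xᶜ and 12 ∈ ((Y \ X) ∪ Y), so 12 ∈ Xᶜ ∪ ((Y \ X) ∪ Y)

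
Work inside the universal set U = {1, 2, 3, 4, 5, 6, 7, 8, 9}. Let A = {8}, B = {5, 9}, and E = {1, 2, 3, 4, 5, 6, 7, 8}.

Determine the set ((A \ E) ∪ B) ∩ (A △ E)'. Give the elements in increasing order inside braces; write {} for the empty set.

A \ E = {}
(A \ E) ∪ B = {5, 9}
A △ E = {1, 2, 3, 4, 5, 6, 7}
(A △ E)' = {8, 9}
((A \ E) ∪ B) ∩ (A △ E)' = {9}

{9}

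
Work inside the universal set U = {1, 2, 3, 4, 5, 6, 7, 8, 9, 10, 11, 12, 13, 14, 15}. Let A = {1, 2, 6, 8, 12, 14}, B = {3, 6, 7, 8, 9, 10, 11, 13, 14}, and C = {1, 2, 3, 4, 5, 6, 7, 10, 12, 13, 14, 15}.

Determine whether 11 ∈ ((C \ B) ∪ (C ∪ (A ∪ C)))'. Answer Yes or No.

Yes

11 ∉ C and 11 ∈ B, so 11 ∉ C \ B
11 ∉ A and 11 ∉ C, so 11 ∉ A ∪ C
11 ∉ C and 11 ∉ (A ∪ C), so 11 ∉ C ∪ (A ∪ C)
11 ∉ (C \ B) and 11 ∉ (C ∪ (A ∪ C)), so 11 ∉ (C \ B) ∪ (C ∪ (A ∪ C))
11 ∈ ((C \ B) ∪ (C ∪ (A ∪ C)))' since 11 ∉ ((C \ B) ∪ (C ∪ (A ∪ C)))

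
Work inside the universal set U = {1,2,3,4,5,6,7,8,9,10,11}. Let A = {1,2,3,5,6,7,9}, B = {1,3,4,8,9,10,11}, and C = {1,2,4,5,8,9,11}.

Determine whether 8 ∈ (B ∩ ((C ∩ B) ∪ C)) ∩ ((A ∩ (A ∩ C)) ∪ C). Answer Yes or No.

8 ∈ C and 8 ∈ B, so 8 ∈ C ∩ B
8 ∈ (C ∩ B) and 8 ∈ C, so 8 ∈ (C ∩ B) ∪ C
8 ∈ B and 8 ∈ ((C ∩ B) ∪ C), so 8 ∈ B ∩ ((C ∩ B) ∪ C)
8 ∉ A and 8 ∈ C, so 8 ∉ A ∩ C
8 ∉ A and 8 ∉ (A ∩ C), so 8 ∉ A ∩ (A ∩ C)
8 ∉ (A ∩ (A ∩ C)) and 8 ∈ C, so 8 ∈ (A ∩ (A ∩ C)) ∪ C
8 ∈ (B ∩ ((C ∩ B) ∪ C)) and 8 ∈ ((A ∩ (A ∩ C)) ∪ C), so 8 ∈ (B ∩ ((C ∩ B) ∪ C)) ∩ ((A ∩ (A ∩ C)) ∪ C)

Yes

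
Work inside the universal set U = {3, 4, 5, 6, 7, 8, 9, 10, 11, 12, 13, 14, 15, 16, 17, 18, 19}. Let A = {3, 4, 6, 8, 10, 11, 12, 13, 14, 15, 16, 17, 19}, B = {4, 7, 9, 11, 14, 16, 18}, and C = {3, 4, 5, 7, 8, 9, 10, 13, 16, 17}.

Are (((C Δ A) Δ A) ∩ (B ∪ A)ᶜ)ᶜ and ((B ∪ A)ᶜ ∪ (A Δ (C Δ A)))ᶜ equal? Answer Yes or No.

C Δ A = {5, 6, 7, 9, 11, 12, 14, 15, 19}
(C Δ A) Δ A = {3, 4, 5, 7, 8, 9, 10, 13, 16, 17}
B ∪ A = {3, 4, 6, 7, 8, 9, 10, 11, 12, 13, 14, 15, 16, 17, 18, 19}
(B ∪ A)ᶜ = {5}
((C Δ A) Δ A) ∩ (B ∪ A)ᶜ = {5}
(((C Δ A) Δ A) ∩ (B ∪ A)ᶜ)ᶜ = {3, 4, 6, 7, 8, 9, 10, 11, 12, 13, 14, 15, 16, 17, 18, 19}
A Δ (C Δ A) = {3, 4, 5, 7, 8, 9, 10, 13, 16, 17}
(B ∪ A)ᶜ ∪ (A Δ (C Δ A)) = {3, 4, 5, 7, 8, 9, 10, 13, 16, 17}
((B ∪ A)ᶜ ∪ (A Δ (C Δ A)))ᶜ = {6, 11, 12, 14, 15, 18, 19}
3 ∈ (((C Δ A) Δ A) ∩ (B ∪ A)ᶜ)ᶜ but 3 ∉ ((B ∪ A)ᶜ ∪ (A Δ (C Δ A)))ᶜ, so they differ.

No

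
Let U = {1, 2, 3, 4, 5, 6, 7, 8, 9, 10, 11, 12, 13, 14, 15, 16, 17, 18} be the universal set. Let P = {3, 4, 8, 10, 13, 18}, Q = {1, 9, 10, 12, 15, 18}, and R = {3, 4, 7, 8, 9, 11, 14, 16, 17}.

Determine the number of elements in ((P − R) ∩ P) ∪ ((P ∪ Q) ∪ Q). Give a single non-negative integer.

P − R = {10, 13, 18}
(P − R) ∩ P = {10, 13, 18}
P ∪ Q = {1, 3, 4, 8, 9, 10, 12, 13, 15, 18}
(P ∪ Q) ∪ Q = {1, 3, 4, 8, 9, 10, 12, 13, 15, 18}
((P − R) ∩ P) ∪ ((P ∪ Q) ∪ Q) = {1, 3, 4, 8, 9, 10, 12, 13, 15, 18}
|((P − R) ∩ P) ∪ ((P ∪ Q) ∪ Q)| = 10

10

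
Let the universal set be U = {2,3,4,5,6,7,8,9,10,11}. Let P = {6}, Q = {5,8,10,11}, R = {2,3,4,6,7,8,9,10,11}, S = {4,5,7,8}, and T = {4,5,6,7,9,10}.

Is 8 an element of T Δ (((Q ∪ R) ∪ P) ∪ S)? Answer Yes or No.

8 ∈ Q and 8 ∈ R, so 8 ∈ Q ∪ R
8 ∈ (Q ∪ R) and 8 ∉ P, so 8 ∈ (Q ∪ R) ∪ P
8 ∈ ((Q ∪ R) ∪ P) and 8 ∈ S, so 8 ∈ ((Q ∪ R) ∪ P) ∪ S
8 ∉ T and 8 ∈ (((Q ∪ R) ∪ P) ∪ S), so 8 ∈ T Δ (((Q ∪ R) ∪ P) ∪ S)

Yes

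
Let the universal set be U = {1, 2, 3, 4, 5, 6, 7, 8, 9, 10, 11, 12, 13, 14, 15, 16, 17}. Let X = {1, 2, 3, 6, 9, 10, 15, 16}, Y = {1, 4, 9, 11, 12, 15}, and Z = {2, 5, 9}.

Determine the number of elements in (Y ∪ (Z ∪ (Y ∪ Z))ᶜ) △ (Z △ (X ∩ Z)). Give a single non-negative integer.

Y ∪ Z = {1, 2, 4, 5, 9, 11, 12, 15}
Z ∪ (Y ∪ Z) = {1, 2, 4, 5, 9, 11, 12, 15}
(Z ∪ (Y ∪ Z))ᶜ = {3, 6, 7, 8, 10, 13, 14, 16, 17}
Y ∪ (Z ∪ (Y ∪ Z))ᶜ = {1, 3, 4, 6, 7, 8, 9, 10, 11, 12, 13, 14, 15, 16, 17}
X ∩ Z = {2, 9}
Z △ (X ∩ Z) = {5}
(Y ∪ (Z ∪ (Y ∪ Z))ᶜ) △ (Z △ (X ∩ Z)) = {1, 3, 4, 5, 6, 7, 8, 9, 10, 11, 12, 13, 14, 15, 16, 17}
|(Y ∪ (Z ∪ (Y ∪ Z))ᶜ) △ (Z △ (X ∩ Z))| = 16

16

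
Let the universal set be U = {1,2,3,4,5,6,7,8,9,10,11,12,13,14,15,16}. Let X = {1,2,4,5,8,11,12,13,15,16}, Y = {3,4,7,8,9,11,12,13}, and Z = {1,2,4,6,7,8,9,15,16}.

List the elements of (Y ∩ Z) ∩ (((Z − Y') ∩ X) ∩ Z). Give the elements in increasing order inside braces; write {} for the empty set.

{4,8}

Y ∩ Z = {4,7,8,9}
Y' = {1,2,5,6,10,14,15,16}
Z − Y' = {4,7,8,9}
(Z − Y') ∩ X = {4,8}
((Z − Y') ∩ X) ∩ Z = {4,8}
(Y ∩ Z) ∩ (((Z − Y') ∩ X) ∩ Z) = {4,8}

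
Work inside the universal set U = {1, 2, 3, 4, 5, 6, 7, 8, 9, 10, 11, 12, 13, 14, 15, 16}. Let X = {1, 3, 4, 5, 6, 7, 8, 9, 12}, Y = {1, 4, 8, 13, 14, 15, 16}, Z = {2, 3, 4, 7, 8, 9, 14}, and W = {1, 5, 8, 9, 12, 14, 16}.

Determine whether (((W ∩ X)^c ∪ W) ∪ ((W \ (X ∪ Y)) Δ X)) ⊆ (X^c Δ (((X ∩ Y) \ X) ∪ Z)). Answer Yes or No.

W ∩ X = {1, 5, 8, 9, 12}
(W ∩ X)^c = {2, 3, 4, 6, 7, 10, 11, 13, 14, 15, 16}
(W ∩ X)^c ∪ W = {1, 2, 3, 4, 5, 6, 7, 8, 9, 10, 11, 12, 13, 14, 15, 16}
X ∪ Y = {1, 3, 4, 5, 6, 7, 8, 9, 12, 13, 14, 15, 16}
W \ (X ∪ Y) = {}
(W \ (X ∪ Y)) Δ X = {1, 3, 4, 5, 6, 7, 8, 9, 12}
((W ∩ X)^c ∪ W) ∪ ((W \ (X ∪ Y)) Δ X) = {1, 2, 3, 4, 5, 6, 7, 8, 9, 10, 11, 12, 13, 14, 15, 16}
X^c = {2, 10, 11, 13, 14, 15, 16}
X ∩ Y = {1, 4, 8}
(X ∩ Y) \ X = {}
((X ∩ Y) \ X) ∪ Z = {2, 3, 4, 7, 8, 9, 14}
X^c Δ (((X ∩ Y) \ X) ∪ Z) = {3, 4, 7, 8, 9, 10, 11, 13, 15, 16}
1 ∈ ((W ∩ X)^c ∪ W) ∪ ((W \ (X ∪ Y)) Δ X) but 1 ∉ X^c Δ (((X ∩ Y) \ X) ∪ Z), so the inclusion fails.

No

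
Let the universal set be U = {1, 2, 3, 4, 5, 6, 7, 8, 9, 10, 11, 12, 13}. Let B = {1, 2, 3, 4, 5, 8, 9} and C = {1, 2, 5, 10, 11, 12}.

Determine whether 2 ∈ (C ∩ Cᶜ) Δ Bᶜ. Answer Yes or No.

2 ∈ C, so 2 ∉ Cᶜ
2 ∈ C and 2 ∉ Cᶜ, so 2 ∉ C ∩ Cᶜ
2 ∈ B, so 2 ∉ Bᶜ
2 ∉ (C ∩ Cᶜ) and 2 ∉ Bᶜ, so 2 ∉ (C ∩ Cᶜ) Δ Bᶜ

No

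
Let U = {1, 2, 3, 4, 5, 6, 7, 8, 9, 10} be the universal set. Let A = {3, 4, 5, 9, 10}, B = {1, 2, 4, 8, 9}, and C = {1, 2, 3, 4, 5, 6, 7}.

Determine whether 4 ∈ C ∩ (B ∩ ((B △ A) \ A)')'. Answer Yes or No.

No

4 ∈ B and 4 ∈ A, so 4 ∉ B △ A
4 ∉ (B △ A) and 4 ∈ A, so 4 ∉ (B △ A) \ A
4 ∈ ((B △ A) \ A)' since 4 ∉ ((B △ A) \ A)
4 ∈ B and 4 ∈ ((B △ A) \ A)', so 4 ∈ B ∩ ((B △ A) \ A)'
4 ∉ (B ∩ ((B △ A) \ A)')' since 4 ∈ (B ∩ ((B △ A) \ A)')
4 ∈ C and 4 ∉ (B ∩ ((B △ A) \ A)')', so 4 ∉ C ∩ (B ∩ ((B △ A) \ A)')'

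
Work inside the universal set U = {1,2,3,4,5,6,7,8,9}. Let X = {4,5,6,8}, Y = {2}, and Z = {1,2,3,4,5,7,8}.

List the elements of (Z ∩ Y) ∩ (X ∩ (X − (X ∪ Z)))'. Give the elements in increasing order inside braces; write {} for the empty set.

{2}

Z ∩ Y = {2}
X ∪ Z = {1,2,3,4,5,6,7,8}
X − (X ∪ Z) = {}
X ∩ (X − (X ∪ Z)) = {}
(X ∩ (X − (X ∪ Z)))' = {1,2,3,4,5,6,7,8,9}
(Z ∩ Y) ∩ (X ∩ (X − (X ∪ Z)))' = {2}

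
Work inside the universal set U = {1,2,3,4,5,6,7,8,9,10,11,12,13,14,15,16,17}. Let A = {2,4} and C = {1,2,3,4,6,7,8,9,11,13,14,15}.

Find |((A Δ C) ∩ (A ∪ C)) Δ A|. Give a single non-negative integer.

12

A Δ C = {1,3,6,7,8,9,11,13,14,15}
A ∪ C = {1,2,3,4,6,7,8,9,11,13,14,15}
(A Δ C) ∩ (A ∪ C) = {1,3,6,7,8,9,11,13,14,15}
((A Δ C) ∩ (A ∪ C)) Δ A = {1,2,3,4,6,7,8,9,11,13,14,15}
|((A Δ C) ∩ (A ∪ C)) Δ A| = 12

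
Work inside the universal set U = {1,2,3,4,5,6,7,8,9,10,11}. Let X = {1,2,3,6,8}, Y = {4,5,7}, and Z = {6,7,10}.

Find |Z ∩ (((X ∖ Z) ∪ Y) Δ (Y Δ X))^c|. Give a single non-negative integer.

2

X ∖ Z = {1,2,3,8}
(X ∖ Z) ∪ Y = {1,2,3,4,5,7,8}
Y Δ X = {1,2,3,4,5,6,7,8}
((X ∖ Z) ∪ Y) Δ (Y Δ X) = {6}
(((X ∖ Z) ∪ Y) Δ (Y Δ X))^c = {1,2,3,4,5,7,8,9,10,11}
Z ∩ (((X ∖ Z) ∪ Y) Δ (Y Δ X))^c = {7,10}
|Z ∩ (((X ∖ Z) ∪ Y) Δ (Y Δ X))^c| = 2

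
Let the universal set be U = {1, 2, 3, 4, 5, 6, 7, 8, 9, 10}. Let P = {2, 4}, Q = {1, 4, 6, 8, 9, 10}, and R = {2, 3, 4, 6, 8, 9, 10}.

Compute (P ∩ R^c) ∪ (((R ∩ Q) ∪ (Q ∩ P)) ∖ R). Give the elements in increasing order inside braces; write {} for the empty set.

R^c = {1, 5, 7}
P ∩ R^c = {}
R ∩ Q = {4, 6, 8, 9, 10}
Q ∩ P = {4}
(R ∩ Q) ∪ (Q ∩ P) = {4, 6, 8, 9, 10}
((R ∩ Q) ∪ (Q ∩ P)) ∖ R = {}
(P ∩ R^c) ∪ (((R ∩ Q) ∪ (Q ∩ P)) ∖ R) = {}

{}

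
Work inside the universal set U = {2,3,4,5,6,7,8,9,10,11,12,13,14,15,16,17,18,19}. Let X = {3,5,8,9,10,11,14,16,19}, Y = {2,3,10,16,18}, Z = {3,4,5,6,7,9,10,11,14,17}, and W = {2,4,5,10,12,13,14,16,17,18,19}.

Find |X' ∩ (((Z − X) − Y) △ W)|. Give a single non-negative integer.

6

X' = {2,4,6,7,12,13,15,17,18}
Z − X = {4,6,7,17}
(Z − X) − Y = {4,6,7,17}
((Z − X) − Y) △ W = {2,5,6,7,10,12,13,14,16,18,19}
X' ∩ (((Z − X) − Y) △ W) = {2,6,7,12,13,18}
|X' ∩ (((Z − X) − Y) △ W)| = 6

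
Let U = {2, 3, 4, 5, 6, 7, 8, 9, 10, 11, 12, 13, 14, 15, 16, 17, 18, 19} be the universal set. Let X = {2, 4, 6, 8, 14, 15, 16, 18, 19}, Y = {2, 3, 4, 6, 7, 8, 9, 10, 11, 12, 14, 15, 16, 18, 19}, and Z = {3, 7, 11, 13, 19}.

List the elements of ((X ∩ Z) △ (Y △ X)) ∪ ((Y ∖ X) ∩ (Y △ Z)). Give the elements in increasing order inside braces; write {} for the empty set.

X ∩ Z = {19}
Y △ X = {3, 7, 9, 10, 11, 12}
(X ∩ Z) △ (Y △ X) = {3, 7, 9, 10, 11, 12, 19}
Y ∖ X = {3, 7, 9, 10, 11, 12}
Y △ Z = {2, 4, 6, 8, 9, 10, 12, 13, 14, 15, 16, 18}
(Y ∖ X) ∩ (Y △ Z) = {9, 10, 12}
((X ∩ Z) △ (Y △ X)) ∪ ((Y ∖ X) ∩ (Y △ Z)) = {3, 7, 9, 10, 11, 12, 19}

{3, 7, 9, 10, 11, 12, 19}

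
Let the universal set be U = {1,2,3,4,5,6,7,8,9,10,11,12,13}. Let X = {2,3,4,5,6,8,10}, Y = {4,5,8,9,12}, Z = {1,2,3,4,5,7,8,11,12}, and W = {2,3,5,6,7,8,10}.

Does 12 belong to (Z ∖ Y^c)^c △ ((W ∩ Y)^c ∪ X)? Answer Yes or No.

12 ∈ Y, so 12 ∉ Y^c
12 ∈ Z and 12 ∉ Y^c, so 12 ∈ Z ∖ Y^c
12 ∉ (Z ∖ Y^c)^c since 12 ∈ (Z ∖ Y^c)
12 ∉ W and 12 ∈ Y, so 12 ∉ W ∩ Y
12 ∈ (W ∩ Y)^c since 12 ∉ (W ∩ Y)
12 ∈ (W ∩ Y)^c and 12 ∉ X, so 12 ∈ (W ∩ Y)^c ∪ X
12 ∉ (Z ∖ Y^c)^c and 12 ∈ ((W ∩ Y)^c ∪ X), so 12 ∈ (Z ∖ Y^c)^c △ ((W ∩ Y)^c ∪ X)

Yes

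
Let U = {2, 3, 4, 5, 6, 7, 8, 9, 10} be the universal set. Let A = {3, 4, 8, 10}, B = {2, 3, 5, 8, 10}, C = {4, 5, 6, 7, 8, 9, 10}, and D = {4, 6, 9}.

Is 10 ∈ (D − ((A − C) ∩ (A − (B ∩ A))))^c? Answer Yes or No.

Yes

10 ∈ A and 10 ∈ C, so 10 ∉ A − C
10 ∈ B and 10 ∈ A, so 10 ∈ B ∩ A
10 ∈ A and 10 ∈ (B ∩ A), so 10 ∉ A − (B ∩ A)
10 ∉ (A − C) and 10 ∉ (A − (B ∩ A)), so 10 ∉ (A − C) ∩ (A − (B ∩ A))
10 ∉ D and 10 ∉ ((A − C) ∩ (A − (B ∩ A))), so 10 ∉ D − ((A − C) ∩ (A − (B ∩ A)))
10 ∈ (D − ((A − C) ∩ (A − (B ∩ A))))^c since 10 ∉ (D − ((A − C) ∩ (A − (B ∩ A))))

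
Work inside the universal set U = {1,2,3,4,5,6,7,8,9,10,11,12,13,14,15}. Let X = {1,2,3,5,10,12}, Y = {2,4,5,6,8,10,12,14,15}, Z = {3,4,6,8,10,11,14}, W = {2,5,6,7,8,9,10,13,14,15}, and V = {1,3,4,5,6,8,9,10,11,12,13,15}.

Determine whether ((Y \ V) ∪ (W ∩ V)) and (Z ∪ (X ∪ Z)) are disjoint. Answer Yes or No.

Y \ V = {2,14}
W ∩ V = {5,6,8,9,10,13,15}
(Y \ V) ∪ (W ∩ V) = {2,5,6,8,9,10,13,14,15}
X ∪ Z = {1,2,3,4,5,6,8,10,11,12,14}
Z ∪ (X ∪ Z) = {1,2,3,4,5,6,8,10,11,12,14}
2 lies in both, so they are not disjoint.

No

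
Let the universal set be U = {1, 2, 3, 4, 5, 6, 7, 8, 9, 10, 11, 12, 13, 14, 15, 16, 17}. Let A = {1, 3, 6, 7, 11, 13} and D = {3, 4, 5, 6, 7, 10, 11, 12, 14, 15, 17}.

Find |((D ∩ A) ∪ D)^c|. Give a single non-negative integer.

6

D ∩ A = {3, 6, 7, 11}
(D ∩ A) ∪ D = {3, 4, 5, 6, 7, 10, 11, 12, 14, 15, 17}
((D ∩ A) ∪ D)^c = {1, 2, 8, 9, 13, 16}
|((D ∩ A) ∪ D)^c| = 6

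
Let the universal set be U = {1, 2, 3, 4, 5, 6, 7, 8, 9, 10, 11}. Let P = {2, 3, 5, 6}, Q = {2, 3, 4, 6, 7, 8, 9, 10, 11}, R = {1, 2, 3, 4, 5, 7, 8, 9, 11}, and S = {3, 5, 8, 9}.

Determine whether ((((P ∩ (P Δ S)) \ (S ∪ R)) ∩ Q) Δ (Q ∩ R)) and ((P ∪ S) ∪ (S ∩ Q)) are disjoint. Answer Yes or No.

No

P Δ S = {2, 6, 8, 9}
P ∩ (P Δ S) = {2, 6}
S ∪ R = {1, 2, 3, 4, 5, 7, 8, 9, 11}
(P ∩ (P Δ S)) \ (S ∪ R) = {6}
((P ∩ (P Δ S)) \ (S ∪ R)) ∩ Q = {6}
Q ∩ R = {2, 3, 4, 7, 8, 9, 11}
(((P ∩ (P Δ S)) \ (S ∪ R)) ∩ Q) Δ (Q ∩ R) = {2, 3, 4, 6, 7, 8, 9, 11}
P ∪ S = {2, 3, 5, 6, 8, 9}
S ∩ Q = {3, 8, 9}
(P ∪ S) ∪ (S ∩ Q) = {2, 3, 5, 6, 8, 9}
2 lies in both, so they are not disjoint.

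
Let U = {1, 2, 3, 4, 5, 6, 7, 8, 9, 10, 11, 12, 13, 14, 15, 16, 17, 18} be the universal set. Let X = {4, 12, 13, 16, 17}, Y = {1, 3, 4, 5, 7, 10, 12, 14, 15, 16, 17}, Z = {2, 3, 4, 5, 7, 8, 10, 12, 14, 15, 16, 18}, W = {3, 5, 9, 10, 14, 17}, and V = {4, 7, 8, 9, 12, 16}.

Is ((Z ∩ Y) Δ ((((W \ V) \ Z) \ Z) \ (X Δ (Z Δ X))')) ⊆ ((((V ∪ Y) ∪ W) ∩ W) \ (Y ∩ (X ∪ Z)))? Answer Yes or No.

Z ∩ Y = {3, 4, 5, 7, 10, 12, 14, 15, 16}
W \ V = {3, 5, 10, 14, 17}
(W \ V) \ Z = {17}
((W \ V) \ Z) \ Z = {17}
Z Δ X = {2, 3, 5, 7, 8, 10, 13, 14, 15, 17, 18}
X Δ (Z Δ X) = {2, 3, 4, 5, 7, 8, 10, 12, 14, 15, 16, 18}
(X Δ (Z Δ X))' = {1, 6, 9, 11, 13, 17}
(((W \ V) \ Z) \ Z) \ (X Δ (Z Δ X))' = {}
(Z ∩ Y) Δ ((((W \ V) \ Z) \ Z) \ (X Δ (Z Δ X))') = {3, 4, 5, 7, 10, 12, 14, 15, 16}
V ∪ Y = {1, 3, 4, 5, 7, 8, 9, 10, 12, 14, 15, 16, 17}
(V ∪ Y) ∪ W = {1, 3, 4, 5, 7, 8, 9, 10, 12, 14, 15, 16, 17}
((V ∪ Y) ∪ W) ∩ W = {3, 5, 9, 10, 14, 17}
X ∪ Z = {2, 3, 4, 5, 7, 8, 10, 12, 13, 14, 15, 16, 17, 18}
Y ∩ (X ∪ Z) = {3, 4, 5, 7, 10, 12, 14, 15, 16, 17}
(((V ∪ Y) ∪ W) ∩ W) \ (Y ∩ (X ∪ Z)) = {9}
3 ∈ (Z ∩ Y) Δ ((((W \ V) \ Z) \ Z) \ (X Δ (Z Δ X))') but 3 ∉ (((V ∪ Y) ∪ W) ∩ W) \ (Y ∩ (X ∪ Z)), so the inclusion fails.

No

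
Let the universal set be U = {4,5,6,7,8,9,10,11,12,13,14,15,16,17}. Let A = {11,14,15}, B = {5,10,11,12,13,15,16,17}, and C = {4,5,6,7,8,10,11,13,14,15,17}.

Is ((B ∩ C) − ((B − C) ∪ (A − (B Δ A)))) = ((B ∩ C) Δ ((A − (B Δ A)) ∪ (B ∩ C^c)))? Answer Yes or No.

No

B ∩ C = {5,10,11,13,15,17}
B − C = {12,16}
B Δ A = {5,10,12,13,14,16,17}
A − (B Δ A) = {11,15}
(B − C) ∪ (A − (B Δ A)) = {11,12,15,16}
(B ∩ C) − ((B − C) ∪ (A − (B Δ A))) = {5,10,13,17}
C^c = {9,12,16}
B ∩ C^c = {12,16}
(A − (B Δ A)) ∪ (B ∩ C^c) = {11,12,15,16}
(B ∩ C) Δ ((A − (B Δ A)) ∪ (B ∩ C^c)) = {5,10,12,13,16,17}
12 ∈ (B ∩ C) Δ ((A − (B Δ A)) ∪ (B ∩ C^c)) but 12 ∉ (B ∩ C) − ((B − C) ∪ (A − (B Δ A))), so they differ.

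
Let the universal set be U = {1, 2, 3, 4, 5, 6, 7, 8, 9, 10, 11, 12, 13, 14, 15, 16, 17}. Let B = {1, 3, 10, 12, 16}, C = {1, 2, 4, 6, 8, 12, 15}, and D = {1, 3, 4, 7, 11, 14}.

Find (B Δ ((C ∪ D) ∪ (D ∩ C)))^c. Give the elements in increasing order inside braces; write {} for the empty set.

{1, 3, 5, 9, 12, 13, 17}

C ∪ D = {1, 2, 3, 4, 6, 7, 8, 11, 12, 14, 15}
D ∩ C = {1, 4}
(C ∪ D) ∪ (D ∩ C) = {1, 2, 3, 4, 6, 7, 8, 11, 12, 14, 15}
B Δ ((C ∪ D) ∪ (D ∩ C)) = {2, 4, 6, 7, 8, 10, 11, 14, 15, 16}
(B Δ ((C ∪ D) ∪ (D ∩ C)))^c = {1, 3, 5, 9, 12, 13, 17}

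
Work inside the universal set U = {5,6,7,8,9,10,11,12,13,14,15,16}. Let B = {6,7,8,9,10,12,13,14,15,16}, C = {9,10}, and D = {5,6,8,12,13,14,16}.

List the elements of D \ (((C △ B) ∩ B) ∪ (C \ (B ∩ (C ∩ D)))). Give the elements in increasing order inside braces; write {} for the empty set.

{5}

C △ B = {6,7,8,12,13,14,15,16}
(C △ B) ∩ B = {6,7,8,12,13,14,15,16}
C ∩ D = {}
B ∩ (C ∩ D) = {}
C \ (B ∩ (C ∩ D)) = {9,10}
((C △ B) ∩ B) ∪ (C \ (B ∩ (C ∩ D))) = {6,7,8,9,10,12,13,14,15,16}
D \ (((C △ B) ∩ B) ∪ (C \ (B ∩ (C ∩ D)))) = {5}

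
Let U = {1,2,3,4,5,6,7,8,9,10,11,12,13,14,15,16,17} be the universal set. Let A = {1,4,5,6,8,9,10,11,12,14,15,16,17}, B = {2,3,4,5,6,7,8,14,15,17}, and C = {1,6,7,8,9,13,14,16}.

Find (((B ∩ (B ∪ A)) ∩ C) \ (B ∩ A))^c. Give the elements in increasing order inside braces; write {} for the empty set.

{1,2,3,4,5,6,8,9,10,11,12,13,14,15,16,17}

B ∪ A = {1,2,3,4,5,6,7,8,9,10,11,12,14,15,16,17}
B ∩ (B ∪ A) = {2,3,4,5,6,7,8,14,15,17}
(B ∩ (B ∪ A)) ∩ C = {6,7,8,14}
B ∩ A = {4,5,6,8,14,15,17}
((B ∩ (B ∪ A)) ∩ C) \ (B ∩ A) = {7}
(((B ∩ (B ∪ A)) ∩ C) \ (B ∩ A))^c = {1,2,3,4,5,6,8,9,10,11,12,13,14,15,16,17}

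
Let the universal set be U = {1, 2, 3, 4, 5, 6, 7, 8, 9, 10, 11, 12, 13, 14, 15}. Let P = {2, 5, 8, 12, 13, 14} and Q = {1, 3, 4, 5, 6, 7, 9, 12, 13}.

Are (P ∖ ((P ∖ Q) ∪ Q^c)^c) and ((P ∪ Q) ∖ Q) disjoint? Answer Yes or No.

P ∖ Q = {2, 8, 14}
Q^c = {2, 8, 10, 11, 14, 15}
(P ∖ Q) ∪ Q^c = {2, 8, 10, 11, 14, 15}
((P ∖ Q) ∪ Q^c)^c = {1, 3, 4, 5, 6, 7, 9, 12, 13}
P ∖ ((P ∖ Q) ∪ Q^c)^c = {2, 8, 14}
P ∪ Q = {1, 2, 3, 4, 5, 6, 7, 8, 9, 12, 13, 14}
(P ∪ Q) ∖ Q = {2, 8, 14}
2 lies in both, so they are not disjoint.

No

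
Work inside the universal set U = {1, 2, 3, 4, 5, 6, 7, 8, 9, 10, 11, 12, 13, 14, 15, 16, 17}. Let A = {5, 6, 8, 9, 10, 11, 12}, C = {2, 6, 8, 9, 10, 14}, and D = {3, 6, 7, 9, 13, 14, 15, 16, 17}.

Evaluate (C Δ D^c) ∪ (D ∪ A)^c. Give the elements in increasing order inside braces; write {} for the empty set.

D^c = {1, 2, 4, 5, 8, 10, 11, 12}
C Δ D^c = {1, 4, 5, 6, 9, 11, 12, 14}
D ∪ A = {3, 5, 6, 7, 8, 9, 10, 11, 12, 13, 14, 15, 16, 17}
(D ∪ A)^c = {1, 2, 4}
(C Δ D^c) ∪ (D ∪ A)^c = {1, 2, 4, 5, 6, 9, 11, 12, 14}

{1, 2, 4, 5, 6, 9, 11, 12, 14}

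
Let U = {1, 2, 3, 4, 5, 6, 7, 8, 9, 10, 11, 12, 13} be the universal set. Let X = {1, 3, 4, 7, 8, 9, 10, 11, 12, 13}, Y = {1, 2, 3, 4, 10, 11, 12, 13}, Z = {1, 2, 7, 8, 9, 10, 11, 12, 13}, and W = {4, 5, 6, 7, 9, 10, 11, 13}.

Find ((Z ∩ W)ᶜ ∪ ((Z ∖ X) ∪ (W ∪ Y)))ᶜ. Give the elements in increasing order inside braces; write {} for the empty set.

Z ∩ W = {7, 9, 10, 11, 13}
(Z ∩ W)ᶜ = {1, 2, 3, 4, 5, 6, 8, 12}
Z ∖ X = {2}
W ∪ Y = {1, 2, 3, 4, 5, 6, 7, 9, 10, 11, 12, 13}
(Z ∖ X) ∪ (W ∪ Y) = {1, 2, 3, 4, 5, 6, 7, 9, 10, 11, 12, 13}
(Z ∩ W)ᶜ ∪ ((Z ∖ X) ∪ (W ∪ Y)) = {1, 2, 3, 4, 5, 6, 7, 8, 9, 10, 11, 12, 13}
((Z ∩ W)ᶜ ∪ ((Z ∖ X) ∪ (W ∪ Y)))ᶜ = {}

{}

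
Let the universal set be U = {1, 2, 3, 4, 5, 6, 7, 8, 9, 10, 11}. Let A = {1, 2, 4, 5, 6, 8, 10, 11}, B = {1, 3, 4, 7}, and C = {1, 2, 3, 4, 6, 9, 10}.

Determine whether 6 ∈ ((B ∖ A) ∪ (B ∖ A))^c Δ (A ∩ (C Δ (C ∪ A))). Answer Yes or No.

Yes

6 ∉ B and 6 ∈ A, so 6 ∉ B ∖ A
6 ∉ B and 6 ∈ A, so 6 ∉ B ∖ A
6 ∉ (B ∖ A) and 6 ∉ (B ∖ A), so 6 ∉ (B ∖ A) ∪ (B ∖ A)
6 ∈ ((B ∖ A) ∪ (B ∖ A))^c since 6 ∉ ((B ∖ A) ∪ (B ∖ A))
6 ∈ C and 6 ∈ A, so 6 ∈ C ∪ A
6 ∈ C and 6 ∈ (C ∪ A), so 6 ∉ C Δ (C ∪ A)
6 ∈ A and 6 ∉ (C Δ (C ∪ A)), so 6 ∉ A ∩ (C Δ (C ∪ A))
6 ∈ ((B ∖ A) ∪ (B ∖ A))^c and 6 ∉ (A ∩ (C Δ (C ∪ A))), so 6 ∈ ((B ∖ A) ∪ (B ∖ A))^c Δ (A ∩ (C Δ (C ∪ A)))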